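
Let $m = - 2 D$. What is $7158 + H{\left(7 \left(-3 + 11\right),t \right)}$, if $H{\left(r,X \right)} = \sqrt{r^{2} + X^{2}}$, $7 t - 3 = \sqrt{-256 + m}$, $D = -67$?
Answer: $7158 + \frac{\sqrt{153551 + 6 i \sqrt{122}}}{7} \approx 7214.0 + 0.01208 i$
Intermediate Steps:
$m = 134$ ($m = \left(-2\right) \left(-67\right) = 134$)
$t = \frac{3}{7} + \frac{i \sqrt{122}}{7}$ ($t = \frac{3}{7} + \frac{\sqrt{-256 + 134}}{7} = \frac{3}{7} + \frac{\sqrt{-122}}{7} = \frac{3}{7} + \frac{i \sqrt{122}}{7} \approx 0.42857 + 1.5779 i$)
$H{\left(r,X \right)} = \sqrt{X^{2} + r^{2}}$
$7158 + H{\left(7 \left(-3 + 11\right),t \right)} = 7158 + \sqrt{\left(\frac{3}{7} + \frac{i \sqrt{122}}{7}\right)^{2} + \left(7 \left(-3 + 11\right)\right)^{2}} = 7158 + \sqrt{\left(\frac{3}{7} + \frac{i \sqrt{122}}{7}\right)^{2} + \left(7 \cdot 8\right)^{2}} = 7158 + \sqrt{\left(\frac{3}{7} + \frac{i \sqrt{122}}{7}\right)^{2} + 56^{2}} = 7158 + \sqrt{\left(\frac{3}{7} + \frac{i \sqrt{122}}{7}\right)^{2} + 3136} = 7158 + \sqrt{3136 + \left(\frac{3}{7} + \frac{i \sqrt{122}}{7}\right)^{2}}$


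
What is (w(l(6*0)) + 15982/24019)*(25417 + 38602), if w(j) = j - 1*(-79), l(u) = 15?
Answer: 145564353592/24019 ≈ 6.0604e+6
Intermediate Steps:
w(j) = 79 + j (w(j) = j + 79 = 79 + j)
(w(l(6*0)) + 15982/24019)*(25417 + 38602) = ((79 + 15) + 15982/24019)*(25417 + 38602) = (94 + 15982*(1/24019))*64019 = (94 + 15982/24019)*64019 = (2273768/24019)*64019 = 145564353592/24019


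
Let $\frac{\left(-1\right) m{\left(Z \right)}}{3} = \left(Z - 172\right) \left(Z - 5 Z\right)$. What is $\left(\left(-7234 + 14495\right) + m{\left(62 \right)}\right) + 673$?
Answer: $-73906$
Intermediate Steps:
$m{\left(Z \right)} = 12 Z \left(-172 + Z\right)$ ($m{\left(Z \right)} = - 3 \left(Z - 172\right) \left(Z - 5 Z\right) = - 3 \left(-172 + Z\right) \left(- 4 Z\right) = - 3 \left(- 4 Z \left(-172 + Z\right)\right) = 12 Z \left(-172 + Z\right)$)
$\left(\left(-7234 + 14495\right) + m{\left(62 \right)}\right) + 673 = \left(\left(-7234 + 14495\right) + 12 \cdot 62 \left(-172 + 62\right)\right) + 673 = \left(7261 + 12 \cdot 62 \left(-110\right)\right) + 673 = \left(7261 - 81840\right) + 673 = -74579 + 673 = -73906$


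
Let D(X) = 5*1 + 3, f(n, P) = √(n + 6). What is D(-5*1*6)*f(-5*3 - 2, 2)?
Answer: 8*I*√11 ≈ 26.533*I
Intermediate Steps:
f(n, P) = √(6 + n)
D(X) = 8 (D(X) = 5 + 3 = 8)
D(-5*1*6)*f(-5*3 - 2, 2) = 8*√(6 + (-5*3 - 2)) = 8*√(6 + (-15 - 2)) = 8*√(6 - 17) = 8*√(-11) = 8*(I*√11) = 8*I*√11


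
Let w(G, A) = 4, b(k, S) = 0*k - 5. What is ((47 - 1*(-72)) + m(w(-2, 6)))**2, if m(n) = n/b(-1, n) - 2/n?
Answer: 1385329/100 ≈ 13853.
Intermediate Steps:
b(k, S) = -5 (b(k, S) = 0 - 5 = -5)
m(n) = -2/n - n/5 (m(n) = n/(-5) - 2/n = n*(-1/5) - 2/n = -n/5 - 2/n = -2/n - n/5)
((47 - 1*(-72)) + m(w(-2, 6)))**2 = ((47 - 1*(-72)) + (-2/4 - 1/5*4))**2 = ((47 + 72) + (-2*1/4 - 4/5))**2 = (119 + (-1/2 - 4/5))**2 = (119 - 13/10)**2 = (1177/10)**2 = 1385329/100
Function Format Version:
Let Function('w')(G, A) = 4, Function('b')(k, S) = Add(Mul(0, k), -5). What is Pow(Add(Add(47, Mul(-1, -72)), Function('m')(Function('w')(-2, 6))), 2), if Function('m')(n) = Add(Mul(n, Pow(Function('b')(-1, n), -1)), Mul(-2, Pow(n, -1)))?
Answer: Rational(1385329, 100) ≈ 13853.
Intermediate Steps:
Function('b')(k, S) = -5 (Function('b')(k, S) = Add(0, -5) = -5)
Function('m')(n) = Add(Mul(-2, Pow(n, -1)), Mul(Rational(-1, 5), n)) (Function('m')(n) = Add(Mul(n, Pow(-5, -1)), Mul(-2, Pow(n, -1))) = Add(Mul(n, Rational(-1, 5)), Mul(-2, Pow(n, -1))) = Add(Mul(Rational(-1, 5), n), Mul(-2, Pow(n, -1))) = Add(Mul(-2, Pow(n, -1)), Mul(Rational(-1, 5), n)))
Pow(Add(Add(47, Mul(-1, -72)), Function('m')(Function('w')(-2, 6))), 2) = Pow(Add(Add(47, Mul(-1, -72)), Add(Mul(-2, Pow(4, -1)), Mul(Rational(-1, 5), 4))), 2) = Pow(Add(Add(47, 72), Add(Mul(-2, Rational(1, 4)), Rational(-4, 5))), 2) = Pow(Add(119, Add(Rational(-1, 2), Rational(-4, 5))), 2) = Pow(Add(119, Rational(-13, 10)), 2) = Pow(Rational(1177, 10), 2) = Rational(1385329, 100)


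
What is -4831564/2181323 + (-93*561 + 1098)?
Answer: -111415903789/2181323 ≈ -51077.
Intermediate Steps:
-4831564/2181323 + (-93*561 + 1098) = -4831564*1/2181323 + (-52173 + 1098) = -4831564/2181323 - 51075 = -111415903789/2181323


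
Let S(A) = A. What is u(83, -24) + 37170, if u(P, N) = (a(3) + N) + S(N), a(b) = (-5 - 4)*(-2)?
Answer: 37140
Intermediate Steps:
a(b) = 18 (a(b) = -9*(-2) = 18)
u(P, N) = 18 + 2*N (u(P, N) = (18 + N) + N = 18 + 2*N)
u(83, -24) + 37170 = (18 + 2*(-24)) + 37170 = (18 - 48) + 37170 = -30 + 37170 = 37140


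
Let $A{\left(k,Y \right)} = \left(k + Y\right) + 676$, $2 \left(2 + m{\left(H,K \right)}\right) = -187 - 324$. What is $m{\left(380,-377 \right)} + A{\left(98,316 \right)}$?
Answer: $\frac{1665}{2} \approx 832.5$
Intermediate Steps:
$m{\left(H,K \right)} = - \frac{515}{2}$ ($m{\left(H,K \right)} = -2 + \frac{-187 - 324}{2} = -2 + \frac{1}{2} \left(-511\right) = -2 - \frac{511}{2} = - \frac{515}{2}$)
$A{\left(k,Y \right)} = 676 + Y + k$ ($A{\left(k,Y \right)} = \left(Y + k\right) + 676 = 676 + Y + k$)
$m{\left(380,-377 \right)} + A{\left(98,316 \right)} = - \frac{515}{2} + \left(676 + 316 + 98\right) = - \frac{515}{2} + 1090 = \frac{1665}{2}$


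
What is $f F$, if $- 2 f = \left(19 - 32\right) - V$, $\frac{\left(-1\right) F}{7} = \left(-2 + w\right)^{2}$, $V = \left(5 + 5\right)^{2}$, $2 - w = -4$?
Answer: $-6328$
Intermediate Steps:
$w = 6$ ($w = 2 - -4 = 2 + 4 = 6$)
$V = 100$ ($V = 10^{2} = 100$)
$F = -112$ ($F = - 7 \left(-2 + 6\right)^{2} = - 7 \cdot 4^{2} = \left(-7\right) 16 = -112$)
$f = \frac{113}{2}$ ($f = - \frac{\left(19 - 32\right) - 100}{2} = - \frac{-13 - 100}{2} = \left(- \frac{1}{2}\right) \left(-113\right) = \frac{113}{2} \approx 56.5$)
$f F = \frac{113}{2} \left(-112\right) = -6328$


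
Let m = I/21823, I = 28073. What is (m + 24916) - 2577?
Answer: 487532070/21823 ≈ 22340.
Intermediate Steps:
m = 28073/21823 ≈ 1.2864
(m + 24916) - 2577 = (28073/21823 + 24916) - 2577 = 543769941/21823 - 2577 = 487532070/21823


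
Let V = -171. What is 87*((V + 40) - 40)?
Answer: -14877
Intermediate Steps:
87*((V + 40) - 40) = 87*((-171 + 40) - 40) = 87*(-131 - 40) = 87*(-171) = -14877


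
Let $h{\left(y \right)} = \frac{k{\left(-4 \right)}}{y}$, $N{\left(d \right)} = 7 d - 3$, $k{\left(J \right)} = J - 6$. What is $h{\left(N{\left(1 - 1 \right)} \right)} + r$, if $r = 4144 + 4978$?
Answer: $\frac{27376}{3} \approx 9125.3$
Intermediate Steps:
$r = 9122$
$k{\left(J \right)} = -6 + J$
$N{\left(d \right)} = -3 + 7 d$
$h{\left(y \right)} = - \frac{10}{y}$ ($h{\left(y \right)} = \frac{-6 - 4}{y} = - \frac{10}{y}$)
$h{\left(N{\left(1 - 1 \right)} \right)} + r = - \frac{10}{-3 + 7 \left(1 - 1\right)} + 9122 = - \frac{10}{-3 + 7 \cdot 0} + 9122 = - \frac{10}{-3 + 0} + 9122 = - \frac{10}{-3} + 9122 = \left(-10\right) \left(- \frac{1}{3}\right) + 9122 = \frac{10}{3} + 9122 = \frac{27376}{3}$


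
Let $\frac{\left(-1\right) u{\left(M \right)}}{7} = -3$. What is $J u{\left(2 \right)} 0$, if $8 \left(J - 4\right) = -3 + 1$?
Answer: $0$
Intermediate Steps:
$J = \frac{15}{4}$ ($J = 4 + \frac{-3 + 1}{8} = 4 + \frac{1}{8} \left(-2\right) = 4 - \frac{1}{4} = \frac{15}{4} \approx 3.75$)
$u{\left(M \right)} = 21$ ($u{\left(M \right)} = \left(-7\right) \left(-3\right) = 21$)
$J u{\left(2 \right)} 0 = \frac{15}{4} \cdot 21 \cdot 0 = \frac{315}{4} \cdot 0 = 0$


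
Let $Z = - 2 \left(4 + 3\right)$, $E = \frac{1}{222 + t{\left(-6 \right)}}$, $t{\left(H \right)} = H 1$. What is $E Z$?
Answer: $- \frac{7}{108} \approx -0.064815$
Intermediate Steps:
$t{\left(H \right)} = H$
$E = \frac{1}{216}$ ($E = \frac{1}{222 - 6} = \frac{1}{216} \approx 0.0046296$)
$Z = -14$ ($Z = \left(-2\right) 7 = -14$)
$E Z = \frac{1}{216} \left(-14\right) = - \frac{7}{108}$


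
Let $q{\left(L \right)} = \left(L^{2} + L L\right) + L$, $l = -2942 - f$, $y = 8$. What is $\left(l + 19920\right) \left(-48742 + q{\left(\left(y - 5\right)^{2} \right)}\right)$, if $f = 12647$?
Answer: $-210361001$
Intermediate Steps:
$l = -15589$ ($l = -2942 - 12647 = -15589$)
$q{\left(L \right)} = L + 2 L^{2}$ ($q{\left(L \right)} = \left(L^{2} + L^{2}\right) + L = 2 L^{2} + L = L + 2 L^{2}$)
$\left(l + 19920\right) \left(-48742 + q{\left(\left(y - 5\right)^{2} \right)}\right) = \left(-15589 + 19920\right) \left(-48742 + \left(8 - 5\right)^{2} \left(1 + 2 \left(8 - 5\right)^{2}\right)\right) = 4331 \left(-48742 + 3^{2} \left(1 + 2 \cdot 3^{2}\right)\right) = 4331 \left(-48742 + 9 \left(1 + 2 \cdot 9\right)\right) = 4331 \left(-48742 + 9 \left(1 + 18\right)\right) = 4331 \left(-48742 + 9 \cdot 19\right) = 4331 \left(-48742 + 171\right) = 4331 \left(-48571\right) = -210361001$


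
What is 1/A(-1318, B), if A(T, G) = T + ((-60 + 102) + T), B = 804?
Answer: -1/2594 ≈ -0.00038551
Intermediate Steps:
A(T, G) = 42 + 2*T (A(T, G) = T + (42 + T) = 42 + 2*T)
1/A(-1318, B) = 1/(42 + 2*(-1318)) = 1/(42 - 2636) = 1/(-2594) = -1/2594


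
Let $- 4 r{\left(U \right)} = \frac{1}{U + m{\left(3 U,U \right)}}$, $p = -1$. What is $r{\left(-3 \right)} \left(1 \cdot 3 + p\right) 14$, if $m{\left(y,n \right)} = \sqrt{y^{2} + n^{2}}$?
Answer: $- \frac{7}{27} - \frac{7 \sqrt{10}}{27} \approx -1.0791$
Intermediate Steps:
$m{\left(y,n \right)} = \sqrt{n^{2} + y^{2}}$
$r{\left(U \right)} = - \frac{1}{4 \left(U + \sqrt{10} \sqrt{U^{2}}\right)}$ ($r{\left(U \right)} = - \frac{1}{4 \left(U + \sqrt{U^{2} + \left(3 U\right)^{2}}\right)} = - \frac{1}{4 \left(U + \sqrt{U^{2} + 9 U^{2}}\right)} = - \frac{1}{4 \left(U + \sqrt{10 U^{2}}\right)} = - \frac{1}{4 \left(U + \sqrt{10} \sqrt{U^{2}}\right)}$)
$r{\left(-3 \right)} \left(1 \cdot 3 + p\right) 14 = - \frac{1}{4 \left(-3\right) + 4 \sqrt{10} \sqrt{\left(-3\right)^{2}}} \left(1 \cdot 3 - 1\right) 14 = - \frac{1}{-12 + 4 \sqrt{10} \sqrt{9}} \left(3 - 1\right) 14 = - \frac{1}{-12 + 4 \sqrt{10} \cdot 3} \cdot 2 \cdot 14 = - \frac{1}{-12 + 12 \sqrt{10}} \cdot 2 \cdot 14 = - \frac{2}{-12 + 12 \sqrt{10}} \cdot 14 = - \frac{28}{-12 + 12 \sqrt{10}}$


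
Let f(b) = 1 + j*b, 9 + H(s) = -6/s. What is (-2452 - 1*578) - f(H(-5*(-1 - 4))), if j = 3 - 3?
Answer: -3031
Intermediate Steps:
j = 0
H(s) = -9 - 6/s
f(b) = 1 (f(b) = 1 + 0*b = 1 + 0 = 1)
(-2452 - 1*578) - f(H(-5*(-1 - 4))) = (-2452 - 1*578) - 1*1 = (-2452 - 578) - 1 = -3030 - 1 = -3031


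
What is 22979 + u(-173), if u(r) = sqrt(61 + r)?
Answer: 22979 + 4*I*sqrt(7) ≈ 22979.0 + 10.583*I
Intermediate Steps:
22979 + u(-173) = 22979 + sqrt(61 - 173) = 22979 + sqrt(-112) = 22979 + 4*I*sqrt(7)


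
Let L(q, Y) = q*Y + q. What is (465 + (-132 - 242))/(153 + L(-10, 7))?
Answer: 91/73 ≈ 1.2466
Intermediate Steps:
L(q, Y) = q + Y*q (L(q, Y) = Y*q + q = q + Y*q)
(465 + (-132 - 242))/(153 + L(-10, 7)) = (465 + (-132 - 242))/(153 - 10*(1 + 7)) = (465 - 374)/(153 - 10*8) = 91/(153 - 80) = 91/73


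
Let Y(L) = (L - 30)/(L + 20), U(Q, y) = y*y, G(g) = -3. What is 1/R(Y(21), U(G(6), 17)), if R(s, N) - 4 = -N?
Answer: -1/285 ≈ -0.0035088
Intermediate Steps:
U(Q, y) = y²
Y(L) = (-30 + L)/(20 + L)
R(s, N) = 4 - N
1/R(Y(21), U(G(6), 17)) = 1/(4 - 1*17²) = 1/(4 - 1*289) = 1/(4 - 289) = 1/(-285) = -1/285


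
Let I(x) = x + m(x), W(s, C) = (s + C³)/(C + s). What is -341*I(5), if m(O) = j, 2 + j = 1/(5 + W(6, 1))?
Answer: -6479/6 ≈ -1079.8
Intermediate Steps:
W(s, C) = (s + C³)/(C + s)
j = -11/6 (j = -2 + 1/(5 + (6 + 1³)/(1 + 6)) = -2 + 1/(5 + (6 + 1)/7) = -2 + 1/(5 + (⅐)*7) = -2 + 1/(5 + 1) = -2 + 1/6 = -2 + ⅙ = -11/6 ≈ -1.8333)
m(O) = -11/6
I(x) = -11/6 + x (I(x) = x - 11/6 = -11/6 + x)
-341*I(5) = -341*(-11/6 + 5) = -341*19/6 = -6479/6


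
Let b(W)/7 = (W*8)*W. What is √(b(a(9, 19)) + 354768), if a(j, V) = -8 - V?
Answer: 2*√98898 ≈ 628.96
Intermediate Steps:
b(W) = 56*W² (b(W) = 7*((W*8)*W) = 7*((8*W)*W) = 7*(8*W²) = 56*W²)
√(b(a(9, 19)) + 354768) = √(56*(-8 - 1*19)² + 354768) = √(56*(-8 - 19)² + 354768) = √(56*(-27)² + 354768) = √(56*729 + 354768) = √(40824 + 354768) = √395592 = 2*√98898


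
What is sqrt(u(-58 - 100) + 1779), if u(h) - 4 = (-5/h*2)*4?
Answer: 3*sqrt(1236587)/79 ≈ 42.229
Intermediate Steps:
u(h) = 4 - 40/h (u(h) = 4 + (-5/h*2)*4 = 4 - 10/h*4 = 4 - 40/h)
sqrt(u(-58 - 100) + 1779) = sqrt((4 - 40/(-58 - 100)) + 1779) = sqrt((4 - 40/(-158)) + 1779) = sqrt((4 - 40*(-1/158)) + 1779) = sqrt((4 + 20/79) + 1779) = sqrt(336/79 + 1779) = sqrt(140877/79) = 3*sqrt(1236587)/79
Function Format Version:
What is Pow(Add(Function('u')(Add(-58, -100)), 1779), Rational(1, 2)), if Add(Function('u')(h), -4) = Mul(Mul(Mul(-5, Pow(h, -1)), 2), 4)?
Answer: Mul(Rational(3, 79), Pow(1236587, Rational(1, 2))) ≈ 42.229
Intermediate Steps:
Function('u')(h) = Add(4, Mul(-40, Pow(h, -1))) (Function('u')(h) = Add(4, Mul(Mul(Mul(-5, Pow(h, -1)), 2), 4)) = Add(4, Mul(Mul(-10, Pow(h, -1)), 4)) = Add(4, Mul(-40, Pow(h, -1))))
Pow(Add(Function('u')(Add(-58, -100)), 1779), Rational(1, 2)) = Pow(Add(Add(4, Mul(-40, Pow(Add(-58, -100), -1))), 1779), Rational(1, 2)) = Pow(Add(Add(4, Mul(-40, Pow(-158, -1))), 1779), Rational(1, 2)) = Pow(Add(Add(4, Mul(-40, Rational(-1, 158))), 1779), Rational(1, 2)) = Pow(Add(Add(4, Rational(20, 79)), 1779), Rational(1, 2)) = Pow(Add(Rational(336, 79), 1779), Rational(1, 2)) = Pow(Rational(140877, 79), Rational(1, 2)) = Mul(Rational(3, 79), Pow(1236587, Rational(1, 2)))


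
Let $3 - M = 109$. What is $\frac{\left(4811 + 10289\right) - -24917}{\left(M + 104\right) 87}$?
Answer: $- \frac{13339}{58} \approx -229.98$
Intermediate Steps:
$M = -106$ ($M = 3 - 109 = -106$)
$\frac{\left(4811 + 10289\right) - -24917}{\left(M + 104\right) 87} = \frac{\left(4811 + 10289\right) - -24917}{\left(-106 + 104\right) 87} = \frac{15100 + 24917}{\left(-2\right) 87} = \frac{40017}{-174} = 40017 \left(- \frac{1}{174}\right) = - \frac{13339}{58}$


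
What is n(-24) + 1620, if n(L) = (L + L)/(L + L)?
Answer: 1621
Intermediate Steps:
n(L) = 1 (n(L) = (2*L)/((2*L)) = (2*L)*(1/(2*L)) = 1)
n(-24) + 1620 = 1 + 1620 = 1621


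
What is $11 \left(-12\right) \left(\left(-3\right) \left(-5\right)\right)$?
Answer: $-1980$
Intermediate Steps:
$11 \left(-12\right) \left(\left(-3\right) \left(-5\right)\right) = \left(-132\right) 15 = -1980$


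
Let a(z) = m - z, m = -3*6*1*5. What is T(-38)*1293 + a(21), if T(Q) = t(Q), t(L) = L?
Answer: -49245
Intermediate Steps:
T(Q) = Q
m = -90 (m = -18*5 = -3*30 = -90)
a(z) = -90 - z
T(-38)*1293 + a(21) = -38*1293 + (-90 - 1*21) = -49134 + (-90 - 21) = -49134 - 111 = -49245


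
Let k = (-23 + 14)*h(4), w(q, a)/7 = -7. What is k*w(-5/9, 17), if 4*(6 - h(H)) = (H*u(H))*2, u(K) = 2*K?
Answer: -4410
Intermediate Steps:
w(q, a) = -49 (w(q, a) = 7*(-7) = -49)
h(H) = 6 - H² (h(H) = 6 - H*(2*H)*2/4 = 6 - 2*H²*2/4 = 6 - H²)
k = 90 (k = (-23 + 14)*(6 - 1*4²) = -9*(6 - 1*16) = -9*(6 - 16) = -9*(-10) = 90)
k*w(-5/9, 17) = 90*(-49) = -4410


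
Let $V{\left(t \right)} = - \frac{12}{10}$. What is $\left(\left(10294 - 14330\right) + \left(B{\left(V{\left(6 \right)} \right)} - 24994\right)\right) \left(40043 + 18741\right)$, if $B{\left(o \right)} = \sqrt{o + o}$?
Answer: $-1706499520 + \frac{117568 i \sqrt{15}}{5} \approx -1.7065 \cdot 10^{9} + 91068.0 i$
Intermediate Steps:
$V{\left(t \right)} = - \frac{6}{5}$ ($V{\left(t \right)} = \left(-12\right) \frac{1}{10} = - \frac{6}{5}$)
$B{\left(o \right)} = \sqrt{2} \sqrt{o}$ ($B{\left(o \right)} = \sqrt{2 o} = \sqrt{2} \sqrt{o}$)
$\left(\left(10294 - 14330\right) + \left(B{\left(V{\left(6 \right)} \right)} - 24994\right)\right) \left(40043 + 18741\right) = \left(\left(10294 - 14330\right) + \left(\sqrt{2} \sqrt{- \frac{6}{5}} - 24994\right)\right) \left(40043 + 18741\right) = \left(\left(10294 - 14330\right) - \left(24994 - \sqrt{2} \frac{i \sqrt{30}}{5}\right)\right) 58784 = \left(-4036 - \left(24994 - \frac{2 i \sqrt{15}}{5}\right)\right) 58784 = \left(-29030 + \frac{2 i \sqrt{15}}{5}\right) 58784 = -1706499520 + \frac{117568 i \sqrt{15}}{5}$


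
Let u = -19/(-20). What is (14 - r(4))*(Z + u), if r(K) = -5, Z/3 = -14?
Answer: -15599/20 ≈ -779.95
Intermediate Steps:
Z = -42 (Z = 3*(-14) = -42)
u = 19/20 (u = -19*(-1/20) = 19/20 ≈ 0.95000)
(14 - r(4))*(Z + u) = (14 - 1*(-5))*(-42 + 19/20) = (14 + 5)*(-821/20) = 19*(-821/20) = -15599/20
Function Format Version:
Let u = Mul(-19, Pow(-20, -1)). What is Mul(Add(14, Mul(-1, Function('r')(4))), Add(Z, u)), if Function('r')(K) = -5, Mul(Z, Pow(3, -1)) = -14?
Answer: Rational(-15599, 20) ≈ -779.95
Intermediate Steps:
Z = -42 (Z = Mul(3, -14) = -42)
u = Rational(19, 20) (u = Mul(-19, Rational(-1, 20)) = Rational(19, 20) ≈ 0.95000)
Mul(Add(14, Mul(-1, Function('r')(4))), Add(Z, u)) = Mul(Add(14, Mul(-1, -5)), Add(-42, Rational(19, 20))) = Mul(Add(14, 5), Rational(-821, 20)) = Mul(19, Rational(-821, 20)) = Rational(-15599, 20)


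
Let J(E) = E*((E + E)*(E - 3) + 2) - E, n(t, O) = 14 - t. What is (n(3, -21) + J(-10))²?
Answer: 6754801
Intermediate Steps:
J(E) = -E + E*(2 + 2*E*(-3 + E)) (J(E) = E*((2*E)*(-3 + E) + 2) - E = E*(2*E*(-3 + E) + 2) - E = E*(2 + 2*E*(-3 + E)) - E = -E + E*(2 + 2*E*(-3 + E)))
(n(3, -21) + J(-10))² = ((14 - 1*3) - 10*(1 - 6*(-10) + 2*(-10)²))² = ((14 - 3) - 10*(1 + 60 + 2*100))² = (11 - 10*(1 + 60 + 200))² = (11 - 10*261)² = (11 - 2610)² = (-2599)² = 6754801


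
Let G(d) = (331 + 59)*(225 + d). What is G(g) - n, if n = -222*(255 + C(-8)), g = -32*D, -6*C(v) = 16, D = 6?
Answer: 68888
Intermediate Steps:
C(v) = -8/3 (C(v) = -1/6*16 = -8/3)
g = -192 (g = -32*6 = -192)
n = -56018 (n = -222*(255 - 8/3) = -222*757/3 = -56018)
G(d) = 87750 + 390*d (G(d) = 390*(225 + d) = 87750 + 390*d)
G(g) - n = (87750 + 390*(-192)) - 1*(-56018) = (87750 - 74880) + 56018 = 12870 + 56018 = 68888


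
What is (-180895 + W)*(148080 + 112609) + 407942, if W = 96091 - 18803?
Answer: -27008797281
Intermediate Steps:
W = 77288
(-180895 + W)*(148080 + 112609) + 407942 = (-180895 + 77288)*(148080 + 112609) + 407942 = -103607*260689 + 407942 = -27009205223 + 407942 = -27008797281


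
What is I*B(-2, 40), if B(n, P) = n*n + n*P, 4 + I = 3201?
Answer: -242972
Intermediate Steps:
I = 3197 (I = -4 + 3201 = 3197)
B(n, P) = n² + P*n
I*B(-2, 40) = 3197*(-2*(40 - 2)) = 3197*(-2*38) = 3197*(-76) = -242972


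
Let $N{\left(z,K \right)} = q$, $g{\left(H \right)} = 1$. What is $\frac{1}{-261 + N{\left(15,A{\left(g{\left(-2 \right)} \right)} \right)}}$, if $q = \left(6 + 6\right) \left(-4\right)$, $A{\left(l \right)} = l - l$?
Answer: $- \frac{1}{309} \approx -0.0032362$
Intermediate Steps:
$A{\left(l \right)} = 0$
$q = -48$ ($q = 12 \left(-4\right) = -48$)
$N{\left(z,K \right)} = -48$
$\frac{1}{-261 + N{\left(15,A{\left(g{\left(-2 \right)} \right)} \right)}} = \frac{1}{-261 - 48} = \frac{1}{-309} = - \frac{1}{309}$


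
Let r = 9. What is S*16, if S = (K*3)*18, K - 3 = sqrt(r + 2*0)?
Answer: 5184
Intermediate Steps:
K = 6 (K = 3 + sqrt(9 + 2*0) = 3 + sqrt(9 + 0) = 3 + sqrt(9) = 3 + 3 = 6)
S = 324 (S = (6*3)*18 = 18*18 = 324)
S*16 = 324*16 = 5184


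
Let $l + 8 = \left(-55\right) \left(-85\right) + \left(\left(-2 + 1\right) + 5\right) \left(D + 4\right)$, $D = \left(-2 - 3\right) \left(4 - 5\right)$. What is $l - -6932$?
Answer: $11635$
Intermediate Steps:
$D = 5$ ($D = \left(-5\right) \left(-1\right) = 5$)
$l = 4703$ ($l = -8 + \left(\left(-55\right) \left(-85\right) + \left(\left(-2 + 1\right) + 5\right) \left(5 + 4\right)\right) = -8 + \left(4675 + \left(-1 + 5\right) 9\right) = -8 + \left(4675 + 4 \cdot 9\right) = -8 + \left(4675 + 36\right) = -8 + 4711 = 4703$)
$l - -6932 = 4703 - -6932 = 4703 + 6932 = 11635$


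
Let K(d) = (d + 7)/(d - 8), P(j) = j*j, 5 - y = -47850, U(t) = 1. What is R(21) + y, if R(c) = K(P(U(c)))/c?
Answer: 7034677/147 ≈ 47855.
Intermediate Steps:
y = 47855 (y = 5 - 1*(-47850) = 5 + 47850 = 47855)
P(j) = j²
K(d) = (7 + d)/(-8 + d)
R(c) = -8/(7*c) (R(c) = ((7 + 1²)/(-8 + 1²))/c = ((7 + 1)/(-8 + 1))/c = (8/(-7))/c = (-⅐*8)/c = -8/(7*c))
R(21) + y = -8/7/21 + 47855 = -8/7*1/21 + 47855 = -8/147 + 47855 = 7034677/147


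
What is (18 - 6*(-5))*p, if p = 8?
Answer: 384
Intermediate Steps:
(18 - 6*(-5))*p = (18 - 6*(-5))*8 = (18 + 30)*8 = 48*8 = 384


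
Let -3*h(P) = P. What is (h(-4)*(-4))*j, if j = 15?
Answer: -80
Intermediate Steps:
h(P) = -P/3
(h(-4)*(-4))*j = (-⅓*(-4)*(-4))*15 = ((4/3)*(-4))*15 = -16/3*15 = -80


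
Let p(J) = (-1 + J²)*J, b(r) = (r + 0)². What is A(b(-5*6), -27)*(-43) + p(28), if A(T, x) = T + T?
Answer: -55476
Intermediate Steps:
b(r) = r²
A(T, x) = 2*T
p(J) = J*(-1 + J²)
A(b(-5*6), -27)*(-43) + p(28) = (2*(-5*6)²)*(-43) + (28³ - 1*28) = (2*(-30)²)*(-43) + (21952 - 28) = (2*900)*(-43) + 21924 = 1800*(-43) + 21924 = -77400 + 21924 = -55476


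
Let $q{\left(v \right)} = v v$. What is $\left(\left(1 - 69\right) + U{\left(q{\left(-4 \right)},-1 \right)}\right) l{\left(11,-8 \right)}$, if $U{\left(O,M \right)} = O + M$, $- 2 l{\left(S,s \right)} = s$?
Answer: $-212$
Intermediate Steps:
$l{\left(S,s \right)} = - \frac{s}{2}$
$q{\left(v \right)} = v^{2}$
$U{\left(O,M \right)} = M + O$
$\left(\left(1 - 69\right) + U{\left(q{\left(-4 \right)},-1 \right)}\right) l{\left(11,-8 \right)} = \left(\left(1 - 69\right) - \left(1 - \left(-4\right)^{2}\right)\right) \left(\left(- \frac{1}{2}\right) \left(-8\right)\right) = \left(\left(1 - 69\right) + \left(-1 + 16\right)\right) 4 = \left(-68 + 15\right) 4 = \left(-53\right) 4 = -212$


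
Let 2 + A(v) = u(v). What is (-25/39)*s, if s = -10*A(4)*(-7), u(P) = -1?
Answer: 1750/13 ≈ 134.62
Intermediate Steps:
A(v) = -3 (A(v) = -2 - 1 = -3)
s = -210 (s = -10*(-3)*(-7) = 30*(-7) = -210)
(-25/39)*s = -25/39*(-210) = 1750/13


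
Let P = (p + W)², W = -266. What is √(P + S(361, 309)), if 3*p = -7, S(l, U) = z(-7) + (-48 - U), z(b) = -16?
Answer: 2*√161167/3 ≈ 267.64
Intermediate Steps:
S(l, U) = -64 - U (S(l, U) = -16 + (-48 - U) = -64 - U)
p = -7/3 (p = (⅓)*(-7) = -7/3 ≈ -2.3333)
P = 648025/9 (P = (-7/3 - 266)² = (-805/3)² = 648025/9 ≈ 72003.)
√(P + S(361, 309)) = √(648025/9 + (-64 - 1*309)) = √(648025/9 + (-64 - 309)) = √(648025/9 - 373) = √(644668/9) = 2*√161167/3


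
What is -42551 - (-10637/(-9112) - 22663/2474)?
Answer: -479525374085/11271544 ≈ -42543.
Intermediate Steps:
-42551 - (-10637/(-9112) - 22663/2474) = -42551 - (-10637*(-1/9112) - 22663*1/2474) = -42551 - (10637/9112 - 22663/2474) = -42551 - 1*(-90094659/11271544) = -42551 + 90094659/11271544 = -479525374085/11271544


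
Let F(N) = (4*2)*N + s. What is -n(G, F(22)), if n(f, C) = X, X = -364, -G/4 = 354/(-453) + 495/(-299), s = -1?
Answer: 364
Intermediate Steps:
G = 440108/45149 (G = -4*(354/(-453) + 495/(-299)) = -4*(354*(-1/453) + 495*(-1/299)) = -4*(-118/151 - 495/299) = -4*(-110027/45149) = 440108/45149 ≈ 9.7479)
F(N) = -1 + 8*N (F(N) = (4*2)*N - 1 = 8*N - 1 = -1 + 8*N)
n(f, C) = -364
-n(G, F(22)) = -1*(-364) = 364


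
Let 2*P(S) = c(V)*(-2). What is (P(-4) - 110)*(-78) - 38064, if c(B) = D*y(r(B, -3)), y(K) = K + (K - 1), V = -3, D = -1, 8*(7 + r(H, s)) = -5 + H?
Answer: -28158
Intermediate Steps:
r(H, s) = -61/8 + H/8 (r(H, s) = -7 + (-5 + H)/8 = -7 + (-5/8 + H/8) = -61/8 + H/8)
y(K) = -1 + 2*K (y(K) = K + (-1 + K) = -1 + 2*K)
c(B) = 65/4 - B/4 (c(B) = -(-1 + 2*(-61/8 + B/8)) = -(-1 + (-61/4 + B/4)) = -(-65/4 + B/4) = 65/4 - B/4)
P(S) = -17 (P(S) = ((65/4 - ¼*(-3))*(-2))/2 = ((65/4 + ¾)*(-2))/2 = (17*(-2))/2 = (½)*(-34) = -17)
(P(-4) - 110)*(-78) - 38064 = (-17 - 110)*(-78) - 38064 = -127*(-78) - 38064 = 9906 - 38064 = -28158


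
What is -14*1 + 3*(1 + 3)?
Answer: -2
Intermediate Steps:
-14*1 + 3*(1 + 3) = -14 + 3*4 = -14 + 12 = -2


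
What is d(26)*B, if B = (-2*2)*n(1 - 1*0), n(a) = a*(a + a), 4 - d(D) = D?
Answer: 176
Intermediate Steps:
d(D) = 4 - D
n(a) = 2*a² (n(a) = a*(2*a) = 2*a²)
B = -8 (B = (-2*2)*(2*(1 - 1*0)²) = -8*(1 + 0)² = -8*1² = -8 ≈ -8.0000)
d(26)*B = (4 - 1*26)*(-8) = (4 - 26)*(-8) = -22*(-8) = 176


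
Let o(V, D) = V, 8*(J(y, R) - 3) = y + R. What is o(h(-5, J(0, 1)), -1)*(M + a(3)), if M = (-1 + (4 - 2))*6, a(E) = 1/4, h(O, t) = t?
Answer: 625/32 ≈ 19.531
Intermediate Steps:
J(y, R) = 3 + R/8 + y/8 (J(y, R) = 3 + (y + R)/8 = 3 + (R + y)/8 = 3 + (R/8 + y/8) = 3 + R/8 + y/8)
a(E) = ¼
M = 6 (M = (-1 + 2)*6 = 1*6 = 6)
o(h(-5, J(0, 1)), -1)*(M + a(3)) = (3 + (⅛)*1 + (⅛)*0)*(6 + ¼) = (3 + ⅛ + 0)*(25/4) = (25/8)*(25/4) = 625/32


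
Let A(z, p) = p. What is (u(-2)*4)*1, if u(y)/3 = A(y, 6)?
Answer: 72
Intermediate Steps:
u(y) = 18 (u(y) = 3*6 = 18)
(u(-2)*4)*1 = (18*4)*1 = 72*1 = 72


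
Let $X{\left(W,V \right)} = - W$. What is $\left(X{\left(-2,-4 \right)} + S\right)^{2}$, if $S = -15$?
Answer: $169$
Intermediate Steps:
$\left(X{\left(-2,-4 \right)} + S\right)^{2} = \left(\left(-1\right) \left(-2\right) - 15\right)^{2} = \left(2 - 15\right)^{2} = \left(-13\right)^{2} = 169$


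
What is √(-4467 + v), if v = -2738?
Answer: I*√7205 ≈ 84.882*I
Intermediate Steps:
√(-4467 + v) = √(-4467 - 2738) = √(-7205) = I*√7205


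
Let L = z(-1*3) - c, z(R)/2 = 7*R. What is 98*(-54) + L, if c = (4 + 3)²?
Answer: -5383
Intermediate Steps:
z(R) = 14*R (z(R) = 2*(7*R) = 14*R)
c = 49 (c = 7² = 49)
L = -91 (L = 14*(-1*3) - 1*49 = 14*(-3) - 49 = -42 - 49 = -91)
98*(-54) + L = 98*(-54) - 91 = -5292 - 91 = -5383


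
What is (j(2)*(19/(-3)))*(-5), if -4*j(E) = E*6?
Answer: -95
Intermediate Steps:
j(E) = -3*E/2 (j(E) = -E*6/4 = -3*E/2)
(j(2)*(19/(-3)))*(-5) = ((-3/2*2)*(19/(-3)))*(-5) = -57*(-1)/3*(-5) = -3*(-19/3)*(-5) = 19*(-5) = -95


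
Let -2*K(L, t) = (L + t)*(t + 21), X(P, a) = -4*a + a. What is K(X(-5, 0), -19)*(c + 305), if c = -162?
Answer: 2717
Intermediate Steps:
X(P, a) = -3*a
K(L, t) = -(21 + t)*(L + t)/2 (K(L, t) = -(L + t)*(t + 21)/2 = -(L + t)*(21 + t)/2 = -(21 + t)*(L + t)/2)
K(X(-5, 0), -19)*(c + 305) = (-(-63)*0/2 - 21/2*(-19) - ½*(-19)² - ½*(-3*0)*(-19))*(-162 + 305) = (-21/2*0 + 399/2 - ½*361 - ½*0*(-19))*143 = (0 + 399/2 - 361/2 + 0)*143 = 19*143 = 2717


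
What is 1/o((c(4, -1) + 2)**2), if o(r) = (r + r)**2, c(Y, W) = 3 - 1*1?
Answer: 1/1024 ≈ 0.00097656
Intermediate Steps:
c(Y, W) = 2 (c(Y, W) = 3 - 1 = 2)
o(r) = 4*r**2 (o(r) = (2*r)**2 = 4*r**2)
1/o((c(4, -1) + 2)**2) = 1/(4*((2 + 2)**2)**2) = 1/(4*(4**2)**2) = 1/(4*16**2) = 1/(4*256) = 1/1024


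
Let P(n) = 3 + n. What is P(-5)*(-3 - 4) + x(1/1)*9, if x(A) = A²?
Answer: 23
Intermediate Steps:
P(-5)*(-3 - 4) + x(1/1)*9 = (3 - 5)*(-3 - 4) + (1/1)²*9 = -2*(-7) + 1²*9 = 14 + 1*9 = 14 + 9 = 23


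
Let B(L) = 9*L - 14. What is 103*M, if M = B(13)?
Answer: 10609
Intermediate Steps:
B(L) = -14 + 9*L
M = 103 (M = -14 + 9*13 = -14 + 117 = 103)
103*M = 103*103 = 10609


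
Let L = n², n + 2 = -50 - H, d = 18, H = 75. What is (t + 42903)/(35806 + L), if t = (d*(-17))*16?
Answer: 38007/51935 ≈ 0.73182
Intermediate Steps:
t = -4896 (t = (18*(-17))*16 = -306*16 = -4896)
n = -127 (n = -2 + (-50 - 1*75) = -2 + (-50 - 75) = -2 - 125 = -127)
L = 16129 (L = (-127)² = 16129)
(t + 42903)/(35806 + L) = (-4896 + 42903)/(35806 + 16129) = 38007/51935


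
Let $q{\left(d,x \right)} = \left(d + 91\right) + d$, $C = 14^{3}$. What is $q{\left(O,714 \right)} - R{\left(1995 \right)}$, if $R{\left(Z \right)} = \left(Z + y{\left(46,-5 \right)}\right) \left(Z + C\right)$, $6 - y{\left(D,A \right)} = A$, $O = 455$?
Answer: $-9505433$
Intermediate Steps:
$y{\left(D,A \right)} = 6 - A$
$C = 2744$
$R{\left(Z \right)} = \left(11 + Z\right) \left(2744 + Z\right)$ ($R{\left(Z \right)} = \left(Z + \left(6 - -5\right)\right) \left(Z + 2744\right) = \left(Z + \left(6 + 5\right)\right) \left(2744 + Z\right) = \left(Z + 11\right) \left(2744 + Z\right) = \left(11 + Z\right) \left(2744 + Z\right)$)
$q{\left(d,x \right)} = 91 + 2 d$ ($q{\left(d,x \right)} = \left(91 + d\right) + d = 91 + 2 d$)
$q{\left(O,714 \right)} - R{\left(1995 \right)} = \left(91 + 2 \cdot 455\right) - \left(30184 + 1995^{2} + 2755 \cdot 1995\right) = \left(91 + 910\right) - \left(30184 + 3980025 + 5496225\right) = 1001 - 9506434 = -9505433$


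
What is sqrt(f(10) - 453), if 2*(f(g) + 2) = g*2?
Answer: I*sqrt(445) ≈ 21.095*I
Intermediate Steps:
f(g) = -2 + g (f(g) = -2 + (g*2)/2 = -2 + (2*g)/2 = -2 + g)
sqrt(f(10) - 453) = sqrt((-2 + 10) - 453) = sqrt(8 - 453) = sqrt(-445) = I*sqrt(445)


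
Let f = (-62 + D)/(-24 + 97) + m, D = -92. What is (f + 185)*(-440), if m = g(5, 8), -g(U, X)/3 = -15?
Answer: -7319840/73 ≈ -1.0027e+5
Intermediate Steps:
g(U, X) = 45 (g(U, X) = -3*(-15) = 45)
m = 45
f = 3131/73 (f = (-62 - 92)/(-24 + 97) + 45 = -154/73 + 45 = 3131/73 ≈ 42.890)
(f + 185)*(-440) = (3131/73 + 185)*(-440) = (16636/73)*(-440) = -7319840/73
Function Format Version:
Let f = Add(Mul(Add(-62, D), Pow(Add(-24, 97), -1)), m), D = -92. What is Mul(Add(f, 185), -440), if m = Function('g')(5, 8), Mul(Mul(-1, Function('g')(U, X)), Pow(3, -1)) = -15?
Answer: Rational(-7319840, 73) ≈ -1.0027e+5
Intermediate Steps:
Function('g')(U, X) = 45 (Function('g')(U, X) = Mul(-3, -15) = 45)
m = 45
f = Rational(3131, 73) (f = Add(Mul(Add(-62, -92), Pow(Add(-24, 97), -1)), 45) = Add(Mul(-154, Pow(73, -1)), 45) = Add(Mul(-154, Rational(1, 73)), 45) = Add(Rational(-154, 73), 45) = Rational(3131, 73) ≈ 42.890)
Mul(Add(f, 185), -440) = Mul(Add(Rational(3131, 73), 185), -440) = Mul(Rational(16636, 73), -440) = Rational(-7319840, 73)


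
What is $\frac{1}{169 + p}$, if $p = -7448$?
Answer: $- \frac{1}{7279} \approx -0.00013738$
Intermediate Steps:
$\frac{1}{169 + p} = \frac{1}{169 - 7448} = \frac{1}{-7279} = - \frac{1}{7279}$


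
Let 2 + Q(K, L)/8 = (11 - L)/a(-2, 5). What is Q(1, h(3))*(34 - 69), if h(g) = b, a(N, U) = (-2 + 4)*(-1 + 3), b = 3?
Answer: 0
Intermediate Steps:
a(N, U) = 4 (a(N, U) = 2*2 = 4)
h(g) = 3
Q(K, L) = 6 - 2*L (Q(K, L) = -16 + 8*((11 - L)/4) = -16 + 8*((11 - L)*(¼)) = -16 + 8*(11/4 - L/4) = -16 + (22 - 2*L) = 6 - 2*L)
Q(1, h(3))*(34 - 69) = (6 - 2*3)*(34 - 69) = (6 - 6)*(-35) = 0*(-35) = 0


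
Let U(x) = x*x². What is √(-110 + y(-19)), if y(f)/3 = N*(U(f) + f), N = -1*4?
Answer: √82426 ≈ 287.10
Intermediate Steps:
N = -4
U(x) = x³
y(f) = -12*f - 12*f³ (y(f) = 3*(-4*(f³ + f)) = 3*(-4*(f + f³)) = 3*(-4*f - 4*f³) = -12*f - 12*f³)
√(-110 + y(-19)) = √(-110 + 12*(-19)*(-1 - 1*(-19)²)) = √(-110 + 12*(-19)*(-1 - 1*361)) = √(-110 + 12*(-19)*(-1 - 361)) = √(-110 + 12*(-19)*(-362)) = √(-110 + 82536) = √82426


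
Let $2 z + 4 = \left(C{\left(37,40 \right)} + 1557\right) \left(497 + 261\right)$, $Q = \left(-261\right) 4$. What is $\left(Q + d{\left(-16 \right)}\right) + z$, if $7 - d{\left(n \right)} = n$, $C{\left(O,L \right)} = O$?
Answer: $603103$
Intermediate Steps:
$d{\left(n \right)} = 7 - n$
$Q = -1044$
$z = 604124$ ($z = -2 + \frac{\left(37 + 1557\right) \left(497 + 261\right)}{2} = -2 + \frac{1594 \cdot 758}{2} = -2 + \frac{1}{2} \cdot 1208252 = -2 + 604126 = 604124$)
$\left(Q + d{\left(-16 \right)}\right) + z = \left(-1044 + \left(7 - -16\right)\right) + 604124 = \left(-1044 + \left(7 + 16\right)\right) + 604124 = \left(-1044 + 23\right) + 604124 = -1021 + 604124 = 603103$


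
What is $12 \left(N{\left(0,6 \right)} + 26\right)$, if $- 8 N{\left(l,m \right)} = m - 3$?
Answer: $\frac{615}{2} \approx 307.5$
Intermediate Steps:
$N{\left(l,m \right)} = \frac{3}{8} - \frac{m}{8}$ ($N{\left(l,m \right)} = - \frac{m - 3}{8} = - \frac{-3 + m}{8} = \frac{3}{8} - \frac{m}{8}$)
$12 \left(N{\left(0,6 \right)} + 26\right) = 12 \left(\left(\frac{3}{8} - \frac{3}{4}\right) + 26\right) = 12 \left(- \frac{3}{8} + 26\right) = 12 \cdot \frac{205}{8} = \frac{615}{2}$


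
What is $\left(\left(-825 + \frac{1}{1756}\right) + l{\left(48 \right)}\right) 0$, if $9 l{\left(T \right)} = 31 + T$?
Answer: $0$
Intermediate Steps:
$l{\left(T \right)} = \frac{31}{9} + \frac{T}{9}$ ($l{\left(T \right)} = \frac{31 + T}{9} = \frac{31}{9} + \frac{T}{9}$)
$\left(\left(-825 + \frac{1}{1756}\right) + l{\left(48 \right)}\right) 0 = \left(\left(-825 + \frac{1}{1756}\right) + \left(\frac{31}{9} + \frac{1}{9} \cdot 48\right)\right) 0 = \left(\left(-825 + \frac{1}{1756}\right) + \left(\frac{31}{9} + \frac{16}{3}\right)\right) 0 = \left(- \frac{1448699}{1756} + \frac{79}{9}\right) 0 = \left(- \frac{12899567}{15804}\right) 0 = 0$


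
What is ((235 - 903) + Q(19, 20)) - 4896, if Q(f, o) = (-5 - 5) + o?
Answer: -5554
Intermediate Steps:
Q(f, o) = -10 + o
((235 - 903) + Q(19, 20)) - 4896 = ((235 - 903) + (-10 + 20)) - 4896 = (-668 + 10) - 4896 = -658 - 4896 = -5554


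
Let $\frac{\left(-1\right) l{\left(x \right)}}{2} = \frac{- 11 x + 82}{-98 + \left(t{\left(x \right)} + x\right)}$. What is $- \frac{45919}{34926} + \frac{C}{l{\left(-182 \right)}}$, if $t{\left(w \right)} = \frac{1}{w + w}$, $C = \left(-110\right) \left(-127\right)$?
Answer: $\frac{12414810738983}{13247012688} \approx 937.18$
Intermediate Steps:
$C = 13970$
$t{\left(w \right)} = \frac{1}{2 w}$
$l{\left(x \right)} = - \frac{2 \left(82 - 11 x\right)}{-98 + x + \frac{1}{2 x}}$ ($l{\left(x \right)} = - 2 \frac{- 11 x + 82}{-98 + \left(\frac{1}{2 x} + x\right)} = - 2 \frac{82 - 11 x}{-98 + \left(x + \frac{1}{2 x}\right)} = - 2 \frac{82 - 11 x}{-98 + x + \frac{1}{2 x}} = - \frac{2 \left(82 - 11 x\right)}{-98 + x + \frac{1}{2 x}}$)
$- \frac{45919}{34926} + \frac{C}{l{\left(-182 \right)}} = - \frac{45919}{34926} + \frac{13970}{4 \left(-182\right) \frac{1}{1 + 2 \left(-182\right) \left(-98 - 182\right)} \left(-82 + 11 \left(-182\right)\right)} = \left(-45919\right) \frac{1}{34926} + \frac{13970}{4 \left(-182\right) \frac{1}{1 + 2 \left(-182\right) \left(-280\right)} \left(-82 - 2002\right)} = - \frac{45919}{34926} + \frac{13970}{4 \left(-182\right) \frac{1}{1 + 101920} \left(-2084\right)} = - \frac{45919}{34926} + \frac{13970}{4 \left(-182\right) \frac{1}{101921} \left(-2084\right)} = - \frac{45919}{34926} + \frac{13970}{\frac{1517152}{101921}} = - \frac{45919}{34926} + 13970 \cdot \frac{101921}{1517152} = - \frac{45919}{34926} + \frac{711918185}{758576} = \frac{12414810738983}{13247012688}$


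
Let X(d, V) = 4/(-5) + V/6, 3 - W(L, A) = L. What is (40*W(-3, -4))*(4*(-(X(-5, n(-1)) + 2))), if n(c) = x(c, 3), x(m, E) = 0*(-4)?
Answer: -1152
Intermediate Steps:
x(m, E) = 0
W(L, A) = 3 - L
n(c) = 0
X(d, V) = -⅘ + V/6 (X(d, V) = 4*(-⅕) + V*(⅙) = -⅘ + V/6)
(40*W(-3, -4))*(4*(-(X(-5, n(-1)) + 2))) = (40*(3 - 1*(-3)))*(4*(-((-⅘ + (⅙)*0) + 2))) = (40*(3 + 3))*(4*(-((-⅘ + 0) + 2))) = (40*6)*(4*(-(-⅘ + 2))) = 240*(4*(-1*6/5)) = 240*(4*(-6/5)) = 240*(-24/5) = -1152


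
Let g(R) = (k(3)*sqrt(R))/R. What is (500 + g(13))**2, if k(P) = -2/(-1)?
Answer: 3250004/13 + 2000*sqrt(13)/13 ≈ 2.5056e+5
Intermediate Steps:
k(P) = 2 (k(P) = -2*(-1) = 2)
g(R) = 2/sqrt(R) (g(R) = (2*sqrt(R))/R = 2/sqrt(R))
(500 + g(13))**2 = (500 + 2/sqrt(13))**2 = (500 + 2*(sqrt(13)/13))**2 = (500 + 2*sqrt(13)/13)**2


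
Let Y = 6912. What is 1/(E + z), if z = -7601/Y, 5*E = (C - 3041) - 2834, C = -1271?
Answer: -34560/49431157 ≈ -0.00069915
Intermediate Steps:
E = -7146/5 (E = ((-1271 - 3041) - 2834)/5 = (-4312 - 2834)/5 = (1/5)*(-7146) = -7146/5 ≈ -1429.2)
z = -7601/6912 ≈ -1.0997
1/(E + z) = 1/(-7146/5 - 7601/6912) = 1/(-49431157/34560) = -34560/49431157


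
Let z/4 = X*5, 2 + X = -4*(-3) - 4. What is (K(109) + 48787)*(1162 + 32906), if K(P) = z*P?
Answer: 2107684956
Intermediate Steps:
X = 6 (X = -2 + (-4*(-3) - 4) = -2 + (12 - 4) = -2 + 8 = 6)
z = 120 (z = 4*(6*5) = 4*30 = 120)
K(P) = 120*P
(K(109) + 48787)*(1162 + 32906) = (120*109 + 48787)*(1162 + 32906) = (13080 + 48787)*34068 = 61867*34068 = 2107684956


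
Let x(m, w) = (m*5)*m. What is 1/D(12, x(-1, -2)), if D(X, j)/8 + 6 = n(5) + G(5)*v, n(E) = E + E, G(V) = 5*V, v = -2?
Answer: -1/368 ≈ -0.0027174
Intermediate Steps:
x(m, w) = 5*m**2 (x(m, w) = (5*m)*m = 5*m**2)
n(E) = 2*E
D(X, j) = -368 (D(X, j) = -48 + 8*(2*5 + (5*5)*(-2)) = -48 + 8*(10 + 25*(-2)) = -48 + 8*(10 - 50) = -48 + 8*(-40) = -48 - 320 = -368)
1/D(12, x(-1, -2)) = 1/(-368) = -1/368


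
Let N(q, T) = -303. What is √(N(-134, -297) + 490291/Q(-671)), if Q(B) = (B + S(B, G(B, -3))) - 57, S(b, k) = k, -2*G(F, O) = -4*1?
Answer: I*√4261614/66 ≈ 31.278*I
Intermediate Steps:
G(F, O) = 2 (G(F, O) = -(-2) = -½*(-4) = 2)
Q(B) = -55 + B (Q(B) = (B + 2) - 57 = (2 + B) - 57 = -55 + B)
√(N(-134, -297) + 490291/Q(-671)) = √(-303 + 490291/(-55 - 671)) = √(-303 + 490291/(-726)) = √(-303 + 490291*(-1/726)) = √(-303 - 490291/726) = √(-710269/726) = I*√4261614/66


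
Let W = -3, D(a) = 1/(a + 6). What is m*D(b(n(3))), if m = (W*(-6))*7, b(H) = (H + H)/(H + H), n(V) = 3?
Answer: 18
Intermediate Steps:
b(H) = 1 (b(H) = (2*H)/((2*H)) = (2*H)*(1/(2*H)) = 1)
D(a) = 1/(6 + a)
m = 126 (m = -3*(-6)*7 = 18*7 = 126)
m*D(b(n(3))) = 126/(6 + 1) = 126/7 = 126*(⅐) = 18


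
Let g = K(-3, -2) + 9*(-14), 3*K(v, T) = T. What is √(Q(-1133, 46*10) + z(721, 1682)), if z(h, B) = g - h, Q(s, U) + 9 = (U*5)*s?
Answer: I*√23460810/3 ≈ 1614.5*I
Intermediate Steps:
K(v, T) = T/3
Q(s, U) = -9 + 5*U*s (Q(s, U) = -9 + (U*5)*s = -9 + (5*U)*s = -9 + 5*U*s)
g = -380/3 (g = (⅓)*(-2) + 9*(-14) = -⅔ - 126 = -380/3 ≈ -126.67)
z(h, B) = -380/3 - h
√(Q(-1133, 46*10) + z(721, 1682)) = √((-9 + 5*(46*10)*(-1133)) + (-380/3 - 1*721)) = √((-9 + 5*460*(-1133)) + (-380/3 - 721)) = √((-9 - 2605900) - 2543/3) = √(-2605909 - 2543/3) = √(-7820270/3) = I*√23460810/3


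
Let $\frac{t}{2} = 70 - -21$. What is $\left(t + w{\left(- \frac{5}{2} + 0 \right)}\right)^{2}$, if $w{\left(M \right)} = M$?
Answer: $\frac{128881}{4} \approx 32220.0$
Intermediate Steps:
$t = 182$ ($t = 2 \left(70 - -21\right) = 2 \left(70 + 21\right) = 2 \cdot 91 = 182$)
$\left(t + w{\left(- \frac{5}{2} + 0 \right)}\right)^{2} = \left(182 + \left(- \frac{5}{2} + 0\right)\right)^{2} = \left(182 - \frac{5}{2}\right)^{2} = \left(\frac{359}{2}\right)^{2} = \frac{128881}{4}$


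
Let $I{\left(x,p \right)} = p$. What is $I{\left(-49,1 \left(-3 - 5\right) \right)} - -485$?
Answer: $477$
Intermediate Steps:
$I{\left(-49,1 \left(-3 - 5\right) \right)} - -485 = 1 \left(-3 - 5\right) - -485 = 1 \left(-8\right) + 485 = -8 + 485 = 477$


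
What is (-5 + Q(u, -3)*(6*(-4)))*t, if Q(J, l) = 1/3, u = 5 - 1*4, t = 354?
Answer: -4602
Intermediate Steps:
u = 1 (u = 5 - 4 = 1)
Q(J, l) = ⅓
(-5 + Q(u, -3)*(6*(-4)))*t = (-5 + (6*(-4))/3)*354 = (-5 + (⅓)*(-24))*354 = (-5 - 8)*354 = -13*354 = -4602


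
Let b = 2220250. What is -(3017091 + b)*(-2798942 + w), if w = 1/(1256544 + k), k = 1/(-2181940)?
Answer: 40190670840292416749575158/2741703615359 ≈ 1.4659e+13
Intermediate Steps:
k = -1/2181940 ≈ -4.5831e-7
w = 2181940/2741703615359 (w = 1/(1256544 - 1/2181940) = 1/(2741703615359/2181940) = 2181940/2741703615359 ≈ 7.9583e-7)
-(3017091 + b)*(-2798942 + w) = -(3017091 + 2220250)*(-2798942 + 2181940/2741703615359) = -5237341*(-7673869400577968238)/2741703615359 = -1*(-40190670840292416749575158/2741703615359) = 40190670840292416749575158/2741703615359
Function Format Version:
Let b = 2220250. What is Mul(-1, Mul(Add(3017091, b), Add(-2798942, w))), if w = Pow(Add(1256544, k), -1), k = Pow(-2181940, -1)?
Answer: Rational(40190670840292416749575158, 2741703615359) ≈ 1.4659e+13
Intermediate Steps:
k = Rational(-1, 2181940) ≈ -4.5831e-7
w = Rational(2181940, 2741703615359) (w = Pow(Add(1256544, Rational(-1, 2181940)), -1) = Pow(Rational(2741703615359, 2181940), -1) = Rational(2181940, 2741703615359) ≈ 7.9583e-7)
Mul(-1, Mul(Add(3017091, b), Add(-2798942, w))) = Mul(-1, Mul(Add(3017091, 2220250), Add(-2798942, Rational(2181940, 2741703615359)))) = Mul(-1, Mul(5237341, Rational(-7673869400577968238, 2741703615359))) = Mul(-1, Rational(-40190670840292416749575158, 2741703615359)) = Rational(40190670840292416749575158, 2741703615359)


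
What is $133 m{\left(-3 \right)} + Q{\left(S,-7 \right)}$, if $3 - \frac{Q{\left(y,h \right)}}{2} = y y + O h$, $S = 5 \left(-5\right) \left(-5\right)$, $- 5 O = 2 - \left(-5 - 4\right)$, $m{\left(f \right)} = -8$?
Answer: $- \frac{161694}{5} \approx -32339.0$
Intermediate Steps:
$O = - \frac{11}{5}$ ($O = - \frac{2 - \left(-5 - 4\right)}{5} = - \frac{2 - -9}{5} = - \frac{2 + 9}{5} = \left(- \frac{1}{5}\right) 11 = - \frac{11}{5} \approx -2.2$)
$S = 125$ ($S = \left(-25\right) \left(-5\right) = 125$)
$Q{\left(y,h \right)} = 6 - 2 y^{2} + \frac{22 h}{5}$ ($Q{\left(y,h \right)} = 6 - 2 \left(y y - \frac{11 h}{5}\right) = 6 - 2 \left(y^{2} - \frac{11 h}{5}\right) = 6 + \left(- 2 y^{2} + \frac{22 h}{5}\right) = 6 - 2 y^{2} + \frac{22 h}{5}$)
$133 m{\left(-3 \right)} + Q{\left(S,-7 \right)} = 133 \left(-8\right) + \left(6 - 2 \cdot 125^{2} + \frac{22}{5} \left(-7\right)\right) = -1064 - \frac{156374}{5} = - \frac{161694}{5}$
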